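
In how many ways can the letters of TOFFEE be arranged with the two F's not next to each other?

Total arrangements of TOFFEE: 6!/(2!·2!) = 180.
Arrangements with the F's together: treat FF as one letter, giving (5)!/(2!) = 60.
Hence 180 − 60 = 120.

120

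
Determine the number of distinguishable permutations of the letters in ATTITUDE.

The 8 letters of ATTITUDE have repeats: T appearing 3 times.
The number of distinct arrangements is 8!/(3!) = 40320/6 = 6720.

6720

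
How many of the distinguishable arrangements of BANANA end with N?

20

With the last slot taken by N, it remains to arrange the other 5 letters (BAANA).
Those 5 letters have A appearing 3 times, giving (5)!/(3!) = 20.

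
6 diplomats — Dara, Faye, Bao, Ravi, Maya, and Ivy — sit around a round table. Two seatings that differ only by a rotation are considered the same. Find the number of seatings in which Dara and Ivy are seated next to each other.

Glue Dara and Ivy into a block (2 internal orders). Seating 5 units around a circle gives (4)! arrangements.
So 2 × (4)! = 2 × 24 = 48.

48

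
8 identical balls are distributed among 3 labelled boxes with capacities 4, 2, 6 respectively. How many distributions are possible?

12

By stars and bars, unrestricted non-negative solutions to x_1+…+x_3 = 8 number C(8+2,2) = 45.
Subtract solutions that violate a single cap (substitute x_i' = x_i − (cap_i+1)): x_1 ≥ 5 gives C(5,2) = 10; x_2 ≥ 3 gives C(7,2) = 21; x_3 ≥ 7 gives C(3,2) = 3. Together 34.
Add back pairs where two caps are both exceeded: 1 + 0 + 0 = 1.
By inclusion–exclusion the count is 45 − 34 + 1 = 12.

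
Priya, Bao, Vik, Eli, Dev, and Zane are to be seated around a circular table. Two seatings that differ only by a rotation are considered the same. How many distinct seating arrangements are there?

120

Seat Priya anywhere (absorbing the rotational symmetry), then permute the other 5: (5)! = 120.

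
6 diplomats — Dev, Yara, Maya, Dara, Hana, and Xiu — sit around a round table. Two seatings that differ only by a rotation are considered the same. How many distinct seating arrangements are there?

Fix one person's seat to break rotational symmetry; the remaining 5 people can be arranged in (5)! = 120 ways.

120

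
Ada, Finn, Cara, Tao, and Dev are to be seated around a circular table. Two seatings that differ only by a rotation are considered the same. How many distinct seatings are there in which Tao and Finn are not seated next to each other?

All circular seatings of 5 people number (4)! = 24.
Seatings with Tao beside Finn: treat them as a block with 2 internal orders, giving 2 × (3)! = 12.
Subtracting, 24 − 12 = 12.

12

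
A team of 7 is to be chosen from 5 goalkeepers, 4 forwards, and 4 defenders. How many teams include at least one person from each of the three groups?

With no constraint there are C(13,7) = 1716 possible selections.
Subtract selections that omit an entire group: no goalkeepers → C(8,7) = 8; no forwards → C(9,7) = 36; no defenders → C(9,7) = 36.
Add back selections omitting two groups (i.e. drawn from a single group): C(5,7) + C(4,7) + C(4,7) = 0.
By inclusion–exclusion: 1716 − 80 + 0 = 1636.

1636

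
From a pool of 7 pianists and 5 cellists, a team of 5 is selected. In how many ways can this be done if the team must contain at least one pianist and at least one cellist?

Total 5-person selections from all 12: C(12,5) = 792.
Subtract selections that omit an entire group: no pianists → C(5,5) = 1; no cellists → C(7,5) = 21.
Both groups omitted at once is impossible, so 792 − 22 = 770.

770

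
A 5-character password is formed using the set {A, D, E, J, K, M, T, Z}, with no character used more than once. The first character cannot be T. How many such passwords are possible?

5880

The first character has 8−1 = 7 choices (anything except T).
The remaining 4 characters are filled from the other 7 symbols without repetition: 7 × 6 × 5 × 4 = 840.
Total: 7 × 840 = 5880.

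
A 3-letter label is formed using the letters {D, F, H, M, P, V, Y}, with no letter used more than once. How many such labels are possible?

210

This is a permutation of 3 out of 7: P(7,3) = 7!/4!.
7 × 6 × 5 = 210.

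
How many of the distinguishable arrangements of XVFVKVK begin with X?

60

Fix X in the first position and arrange the remaining 6 letters.
Those 6 letters have K appearing twice and V appearing 3 times, giving (6)!/(3!·2!) = 60.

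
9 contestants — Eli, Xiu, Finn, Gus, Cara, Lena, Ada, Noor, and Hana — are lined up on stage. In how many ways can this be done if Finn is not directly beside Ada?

282240

There are 9! = 362880 arrangements in all. If Finn and Ada are adjacent, merging them into one block gives 2·(8)! = 80640 arrangements.
Complementary counting: 362880 − 80640 = 282240.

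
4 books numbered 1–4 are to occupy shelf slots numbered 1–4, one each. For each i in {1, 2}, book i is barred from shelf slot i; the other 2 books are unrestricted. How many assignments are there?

14

Let Aᵢ (for i ∈ {1, 2}) be the placements that put book i in its forbidden shelf slot. Any j of these fix j positions, leaving (4−j)! ways to fill the rest, and there are C(2,j) ways to pick which j.
By inclusion–exclusion, the number of valid placements is Σ_{j=0}^{2} (−1)^j C(2,j)·(4−j)!.
Computing: 24 − 12 + 2 = 14.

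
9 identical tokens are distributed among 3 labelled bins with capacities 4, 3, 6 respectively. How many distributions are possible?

14

Without the upper bounds there are C(11,2) = 55 ways to split 9 among 3 bins.
Subtract solutions that violate a single cap (substitute x_i' = x_i − (cap_i+1)): x_1 ≥ 5 gives C(6,2) = 15; x_2 ≥ 4 gives C(7,2) = 21; x_3 ≥ 7 gives C(4,2) = 6. Together 42.
Add back pairs where two caps are both exceeded: 1 + 0 + 0 = 1.
By inclusion–exclusion the count is 55 − 42 + 1 = 14.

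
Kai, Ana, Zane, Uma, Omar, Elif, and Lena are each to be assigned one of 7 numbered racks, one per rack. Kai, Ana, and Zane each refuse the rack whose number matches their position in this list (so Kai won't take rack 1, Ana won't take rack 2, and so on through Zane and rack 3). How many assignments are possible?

3216

Let Aᵢ (for i ∈ {1, 2, 3}) be the placements that put person i in their forbidden rack. Any j of these fix j positions, leaving (7−j)! ways to fill the rest, and there are C(3,j) ways to pick which j.
By inclusion–exclusion, the number of valid placements is Σ_{j=0}^{3} (−1)^j C(3,j)·(7−j)!.
Computing: 5040 − 2160 + 360 − 24 = 3216.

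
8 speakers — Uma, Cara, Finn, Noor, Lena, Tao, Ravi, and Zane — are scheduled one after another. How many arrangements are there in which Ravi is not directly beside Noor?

Of the 8! = 40320 arrangements, those with Ravi and Noor adjacent number 2 × 7! = 10080 (treat the pair as a block with 2 internal orders).
Complementary counting: 40320 − 10080 = 30240.

30240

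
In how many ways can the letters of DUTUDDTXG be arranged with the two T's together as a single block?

Treat the 2 copies of T as a single block. The multiset to arrange is then {TT, D, D, D, G, U, U, X}, 8 items in all.
That gives (8)!/(3!·2!) = 3360 arrangements.

3360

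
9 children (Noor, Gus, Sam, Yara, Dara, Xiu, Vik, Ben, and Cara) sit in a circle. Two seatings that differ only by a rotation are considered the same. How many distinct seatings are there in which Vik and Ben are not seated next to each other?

30240

Without the restriction there are (8)! = 40320 seatings.
Seatings with Vik beside Ben: treat them as a block with 2 internal orders, giving 2 × (7)! = 10080.
Subtracting, 40320 − 10080 = 30240.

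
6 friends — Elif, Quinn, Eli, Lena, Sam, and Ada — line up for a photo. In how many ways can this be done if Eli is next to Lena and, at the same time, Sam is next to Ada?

Treat {Eli,Lena} as one block (2 orders) and {Sam,Ada} as another (2 orders).
That leaves 4 units to arrange: 2 × 2 × 4! = 4 × 24 = 96.

96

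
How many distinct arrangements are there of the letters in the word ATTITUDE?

6720

The 8 letters of ATTITUDE have repeats: T appearing 3 times.
The number of distinct arrangements is 8!/(3!) = 40320/6 = 6720.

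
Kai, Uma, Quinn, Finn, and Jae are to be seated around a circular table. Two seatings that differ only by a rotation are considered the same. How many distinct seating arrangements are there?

Seat Kai anywhere (absorbing the rotational symmetry), then permute the other 4: (4)! = 24.

24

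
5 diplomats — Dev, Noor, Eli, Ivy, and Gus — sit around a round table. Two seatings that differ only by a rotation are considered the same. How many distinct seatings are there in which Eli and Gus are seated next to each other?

12

Treat {Eli, Gus} as one unit (2 internal orders) and seat the resulting 4 units around the table: (3)! circular arrangements.
So 2 × (3)! = 2 × 6 = 12.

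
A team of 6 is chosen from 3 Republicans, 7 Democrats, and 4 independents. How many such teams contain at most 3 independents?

2958

Split by how many independents are chosen (0 through 3).
Sum: C(4,0)·C(10,6) + C(4,1)·C(10,5) + C(4,2)·C(10,4) + C(4,3)·C(10,3) = 210 + 1008 + 1260 + 480 = 2958.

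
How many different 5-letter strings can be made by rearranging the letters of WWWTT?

WWWTT has 5 letters with T appearing twice and W appearing 3 times.
Dividing 5! = 120 by 3!·2! = 12 for the repeated letters gives 10.

10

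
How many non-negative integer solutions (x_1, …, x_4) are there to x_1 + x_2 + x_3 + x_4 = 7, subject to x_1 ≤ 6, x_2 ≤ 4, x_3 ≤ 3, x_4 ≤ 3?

69

Ignoring the caps, the number of non-negative solutions to x_1+…+x_4 = 7 is C(10,3) = 120.
Subtract solutions that violate a single cap (substitute x_i' = x_i − (cap_i+1)): x_1 ≥ 7 gives C(3,3) = 1; x_2 ≥ 5 gives C(5,3) = 10; x_3 ≥ 4 gives C(6,3) = 20; x_4 ≥ 4 gives C(6,3) = 20. Together 51.
No two caps can be exceeded simultaneously, so the pair terms are all 0.
By inclusion–exclusion the count is 120 − 51 + 0 = 69.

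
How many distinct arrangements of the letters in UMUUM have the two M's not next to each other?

6

Total arrangements of UMUUM: 5!/(3!·2!) = 10.
Arrangements with the M's together: treat MM as one letter, giving (4)!/(3!) = 4.
Hence 10 − 4 = 6.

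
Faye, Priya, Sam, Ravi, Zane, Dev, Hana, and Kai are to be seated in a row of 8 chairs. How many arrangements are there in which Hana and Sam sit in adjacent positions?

10080

Place the 6 others and the Hana-Sam pair as 7 objects in a line; the pair has 2 internal arrangements.
So the count is 2·(7)! = 10080.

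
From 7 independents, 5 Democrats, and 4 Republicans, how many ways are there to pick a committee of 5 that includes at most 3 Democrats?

4312

Split by how many Democrats are chosen (0 through 3).
Sum: C(5,0)·C(11,5) + C(5,1)·C(11,4) + C(5,2)·C(11,3) + C(5,3)·C(11,2) = 462 + 1650 + 1650 + 550 = 4312.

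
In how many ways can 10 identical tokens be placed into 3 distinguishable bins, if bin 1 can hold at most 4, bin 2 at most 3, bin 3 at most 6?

10

Ignoring the caps, the number of non-negative solutions to x_1+…+x_3 = 10 is C(12,2) = 66.
Subtract solutions that violate a single cap (substitute x_i' = x_i − (cap_i+1)): x_1 ≥ 5 gives C(7,2) = 21; x_2 ≥ 4 gives C(8,2) = 28; x_3 ≥ 7 gives C(5,2) = 10. Together 59.
Add back pairs where two caps are both exceeded: 3 + 0 + 0 = 3.
By inclusion–exclusion the count is 66 − 59 + 3 = 10.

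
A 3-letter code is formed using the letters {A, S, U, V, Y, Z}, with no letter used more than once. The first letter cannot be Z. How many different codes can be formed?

The first letter has 6−1 = 5 choices (anything except Z).
The remaining 2 letters are filled from the other 5 symbols without repetition: 5 × 4 = 20.
Total: 5 × 20 = 100.

100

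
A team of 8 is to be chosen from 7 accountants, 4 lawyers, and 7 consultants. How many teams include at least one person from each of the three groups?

With no constraint there are C(18,8) = 43758 possible selections.
Selections missing a whole group: no accountants → C(11,8) = 165; no lawyers → C(14,8) = 3003; no consultants → C(11,8) = 165.
Add back selections omitting two groups (i.e. drawn from a single group): C(7,8) + C(4,8) + C(7,8) = 0.
By inclusion–exclusion: 43758 − 3333 + 0 = 40425.

40425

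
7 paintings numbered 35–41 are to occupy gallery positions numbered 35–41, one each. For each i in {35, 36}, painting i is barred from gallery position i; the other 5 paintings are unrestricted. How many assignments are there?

Let Aᵢ (for i ∈ {35, 36}) be the placements that put painting i in its forbidden gallery position. Any j of these fix j positions, leaving (7−j)! ways to fill the rest, and there are C(2,j) ways to pick which j.
By inclusion–exclusion, the number of valid placements is Σ_{j=0}^{2} (−1)^j C(2,j)·(7−j)!.
Computing: 5040 − 1440 + 120 = 3720.

3720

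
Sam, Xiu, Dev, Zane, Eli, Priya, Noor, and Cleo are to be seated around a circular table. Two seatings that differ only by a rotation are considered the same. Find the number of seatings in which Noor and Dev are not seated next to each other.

Without the restriction there are (7)! = 5040 seatings.
Those with Noor next to Dev: fuse the pair into one unit and seat 7 units around a circle — 2·(6)! = 1440.
Subtracting, 5040 − 1440 = 3600.

3600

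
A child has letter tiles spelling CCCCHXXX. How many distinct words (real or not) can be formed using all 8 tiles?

The 8 letters of CCCCHXXX have repeats: C appearing 4 times and X appearing 3 times.
Dividing 8! = 40320 by 4!·3! = 144 for the repeated letters gives 280.

280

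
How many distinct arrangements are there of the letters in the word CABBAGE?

CABBAGE has 7 letters with A appearing twice and B appearing twice.
So there are 7! / (2!·2!) = 1260 distinguishable arrangements.

1260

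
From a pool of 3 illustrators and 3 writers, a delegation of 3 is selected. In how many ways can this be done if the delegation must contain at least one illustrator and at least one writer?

18

Unrestricted: C(6,3) = 20 ways to pick any 3 of the 6.
Selections missing a whole group: no illustrators → C(3,3) = 1; no writers → C(3,3) = 1.
Both groups omitted at once is impossible, so 20 − 2 = 18.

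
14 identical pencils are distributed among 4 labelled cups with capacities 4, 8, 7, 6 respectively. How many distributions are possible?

By stars and bars, unrestricted non-negative solutions to x_1+…+x_4 = 14 number C(14+3,3) = 680.
Subtract solutions that violate a single cap (substitute x_i' = x_i − (cap_i+1)): x_1 ≥ 5 gives C(12,3) = 220; x_2 ≥ 9 gives C(8,3) = 56; x_3 ≥ 8 gives C(9,3) = 84; x_4 ≥ 7 gives C(10,3) = 120. Together 480.
Add back pairs where two caps are both exceeded: 1 + 4 + 10 + 0 + 0 + 0 = 15.
By inclusion–exclusion the count is 680 − 480 + 15 = 215.

215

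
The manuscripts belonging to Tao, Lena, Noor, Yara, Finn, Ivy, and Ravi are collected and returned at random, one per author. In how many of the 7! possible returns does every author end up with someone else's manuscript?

Let Aᵢ be the assignments in which author i gets their own manuscript. We want the size of the complement of A₁∪…∪A_7.
By inclusion–exclusion this is Σ_{j=0}^{7} (−1)^j C(7,j)·(7−j)!.
Computing: 5040 − 5040 + 2520 − 840 + 210 − 42 + 7 − 1 = 1854.

1854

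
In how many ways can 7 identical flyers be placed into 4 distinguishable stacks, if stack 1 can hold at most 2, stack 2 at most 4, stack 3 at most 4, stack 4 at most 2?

34

By stars and bars, unrestricted non-negative solutions to x_1+…+x_4 = 7 number C(7+3,3) = 120.
Subtract solutions that violate a single cap (substitute x_i' = x_i − (cap_i+1)): x_1 ≥ 3 gives C(7,3) = 35; x_2 ≥ 5 gives C(5,3) = 10; x_3 ≥ 5 gives C(5,3) = 10; x_4 ≥ 3 gives C(7,3) = 35. Together 90.
Add back pairs where two caps are both exceeded: 0 + 0 + 4 + 0 + 0 + 0 = 4.
By inclusion–exclusion the count is 120 − 90 + 4 = 34.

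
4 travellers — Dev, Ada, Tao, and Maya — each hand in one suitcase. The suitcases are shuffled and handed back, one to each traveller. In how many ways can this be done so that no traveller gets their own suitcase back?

Let Aᵢ be the assignments in which traveller i gets their own suitcase. We want the size of the complement of A₁∪…∪A_4.
By inclusion–exclusion this is Σ_{j=0}^{4} (−1)^j C(4,j)·(4−j)!.
Computing: 24 − 24 + 12 − 4 + 1 = 9.

9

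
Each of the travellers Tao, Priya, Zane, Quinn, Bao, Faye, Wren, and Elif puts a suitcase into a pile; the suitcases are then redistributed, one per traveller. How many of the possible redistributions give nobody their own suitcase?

Let Aᵢ be the assignments in which traveller i gets their own suitcase. We want the size of the complement of A₁∪…∪A_8.
By inclusion–exclusion this is Σ_{j=0}^{8} (−1)^j C(8,j)·(8−j)!.
Computing: 40320 − 40320 + 20160 − 6720 + 1680 − 336 + 56 − 8 + 1 = 14833.

14833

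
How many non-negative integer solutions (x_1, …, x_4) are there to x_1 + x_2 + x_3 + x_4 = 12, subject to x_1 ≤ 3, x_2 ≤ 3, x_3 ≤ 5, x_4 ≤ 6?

48

By stars and bars, unrestricted non-negative solutions to x_1+…+x_4 = 12 number C(12+3,3) = 455.
Subtract solutions that violate a single cap (substitute x_i' = x_i − (cap_i+1)): x_1 ≥ 4 gives C(11,3) = 165; x_2 ≥ 4 gives C(11,3) = 165; x_3 ≥ 6 gives C(9,3) = 84; x_4 ≥ 7 gives C(8,3) = 56. Together 470.
Add back pairs where two caps are both exceeded: 35 + 10 + 4 + 10 + 4 + 0 = 63.
By inclusion–exclusion the count is 455 − 470 + 63 = 48.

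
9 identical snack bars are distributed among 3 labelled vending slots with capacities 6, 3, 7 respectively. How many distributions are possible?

25

Without the upper bounds there are C(11,2) = 55 ways to split 9 among 3 vending slots.
Subtract solutions that violate a single cap (substitute x_i' = x_i − (cap_i+1)): x_1 ≥ 7 gives C(4,2) = 6; x_2 ≥ 4 gives C(7,2) = 21; x_3 ≥ 8 gives C(3,2) = 3. Together 30.
No two caps can be exceeded simultaneously, so the pair terms are all 0.
By inclusion–exclusion the count is 55 − 30 + 0 = 25.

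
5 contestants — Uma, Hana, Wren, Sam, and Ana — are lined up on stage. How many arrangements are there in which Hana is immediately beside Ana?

48

Glue Hana and Ana into one block (2 internal orders), leaving 4 units to arrange in a row.
That gives 2 × 4! = 2 × 24 = 48.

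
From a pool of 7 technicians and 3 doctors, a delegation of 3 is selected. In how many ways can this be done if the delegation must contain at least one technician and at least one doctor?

84

Unrestricted: C(10,3) = 120 ways to pick any 3 of the 10.
Selections missing a whole group: no technicians → C(3,3) = 1; no doctors → C(7,3) = 35.
Both groups omitted at once is impossible, so 120 − 36 = 84.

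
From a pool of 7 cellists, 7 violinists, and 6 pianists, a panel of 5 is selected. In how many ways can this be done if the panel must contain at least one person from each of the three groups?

10976

Total 5-person selections from all 20: C(20,5) = 15504.
Subtract selections that omit an entire group: no cellists → C(13,5) = 1287; no violinists → C(13,5) = 1287; no pianists → C(14,5) = 2002.
Add back selections omitting two groups (i.e. drawn from a single group): C(7,5) + C(7,5) + C(6,5) = 48.
By inclusion–exclusion: 15504 − 4576 + 48 = 10976.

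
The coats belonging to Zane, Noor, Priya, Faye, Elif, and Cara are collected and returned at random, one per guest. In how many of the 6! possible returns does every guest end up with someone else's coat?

265

Count assignments avoiding every fixed point. For any j of the 6 guests fixed to their own coat, the other 6−j can be arranged in (6−j)! ways.
By inclusion–exclusion this is Σ_{j=0}^{6} (−1)^j C(6,j)·(6−j)!.
Computing: 720 − 720 + 360 − 120 + 30 − 6 + 1 = 265.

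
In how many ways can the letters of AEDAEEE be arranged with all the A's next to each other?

30

Treat the 2 copies of A as a single block. The multiset to arrange is then {AA, D, E, E, E, E}, 6 items in all.
That gives (6)!/(4!) = 30 arrangements.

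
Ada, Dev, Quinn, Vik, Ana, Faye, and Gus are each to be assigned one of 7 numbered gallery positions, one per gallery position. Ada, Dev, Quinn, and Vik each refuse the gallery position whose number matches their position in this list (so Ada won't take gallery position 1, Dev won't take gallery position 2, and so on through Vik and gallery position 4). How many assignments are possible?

Let Aᵢ (for 1 ≤ i ≤ 4) be the placements that put person i in their forbidden gallery position. Any j of these fix j positions, leaving (7−j)! ways to fill the rest, and there are C(4,j) ways to pick which j.
By inclusion–exclusion, the number of valid placements is Σ_{j=0}^{4} (−1)^j C(4,j)·(7−j)!.
Computing: 5040 − 2880 + 720 − 96 + 6 = 2790.

2790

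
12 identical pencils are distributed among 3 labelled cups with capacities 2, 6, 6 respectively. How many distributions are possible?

By stars and bars, unrestricted non-negative solutions to x_1+…+x_3 = 12 number C(12+2,2) = 91.
Subtract solutions that violate a single cap (substitute x_i' = x_i − (cap_i+1)): x_1 ≥ 3 gives C(11,2) = 55; x_2 ≥ 7 gives C(7,2) = 21; x_3 ≥ 7 gives C(7,2) = 21. Together 97.
Add back pairs where two caps are both exceeded: 6 + 6 + 0 = 12.
By inclusion–exclusion the count is 91 − 97 + 12 = 6.

6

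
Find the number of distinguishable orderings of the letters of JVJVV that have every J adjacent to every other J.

4

Treat the 2 copies of J as a single block. The multiset to arrange is then {JJ, V, V, V}, 4 items in all.
That gives (4)!/(3!) = 4 arrangements.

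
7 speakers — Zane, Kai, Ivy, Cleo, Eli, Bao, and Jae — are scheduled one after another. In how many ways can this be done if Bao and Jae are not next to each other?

Of the 7! = 5040 arrangements, those with Bao and Jae adjacent number 2 × 6! = 1440 (treat the pair as a block with 2 internal orders).
Complementary counting: 5040 − 1440 = 3600.

3600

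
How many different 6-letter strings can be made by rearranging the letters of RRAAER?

60

RRAAER has 6 letters with A appearing twice and R appearing 3 times.
The number of distinct arrangements is 6!/(3!·2!) = 720/12 = 60.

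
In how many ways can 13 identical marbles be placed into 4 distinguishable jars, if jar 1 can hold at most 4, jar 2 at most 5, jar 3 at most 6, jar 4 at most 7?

151

Without the upper bounds there are C(16,3) = 560 ways to split 13 among 4 jars.
Subtract solutions that violate a single cap (substitute x_i' = x_i − (cap_i+1)): x_1 ≥ 5 gives C(11,3) = 165; x_2 ≥ 6 gives C(10,3) = 120; x_3 ≥ 7 gives C(9,3) = 84; x_4 ≥ 8 gives C(8,3) = 56. Together 425.
Add back pairs where two caps are both exceeded: 10 + 4 + 1 + 1 + 0 + 0 = 16.
By inclusion–exclusion the count is 560 − 425 + 16 = 151.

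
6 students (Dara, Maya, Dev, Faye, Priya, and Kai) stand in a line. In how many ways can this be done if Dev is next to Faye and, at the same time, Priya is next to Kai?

96

Treat {Dev,Faye} as one block (2 orders) and {Priya,Kai} as another (2 orders).
That leaves 4 units to arrange: 2 × 2 × 4! = 4 × 24 = 96.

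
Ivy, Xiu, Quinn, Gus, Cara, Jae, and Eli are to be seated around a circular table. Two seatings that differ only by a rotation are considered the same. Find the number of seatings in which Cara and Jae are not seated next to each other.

480

Without the restriction there are (6)! = 720 seatings.
Seatings with Cara beside Jae: treat them as a block with 2 internal orders, giving 2 × (5)! = 240.
Subtracting, 720 − 240 = 480.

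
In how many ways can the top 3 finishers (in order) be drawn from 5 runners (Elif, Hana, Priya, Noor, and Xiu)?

This is an ordered selection of 3 from 5: P(5,3).
That gives 5 × 4 × 3 = 60.

60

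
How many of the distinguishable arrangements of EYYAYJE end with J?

60

With the last slot taken by J, it remains to arrange the other 6 letters (EYYAYE).
Those 6 letters have E appearing twice and Y appearing 3 times, giving (6)!/(3!·2!) = 60.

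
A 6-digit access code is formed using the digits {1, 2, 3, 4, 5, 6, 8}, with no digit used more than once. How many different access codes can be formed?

5040

With no repetition, fill the 6 digits in order: 7 choices, then 6, down to 2.
7 × 6 × 5 × 4 × 3 × 2 = 5040.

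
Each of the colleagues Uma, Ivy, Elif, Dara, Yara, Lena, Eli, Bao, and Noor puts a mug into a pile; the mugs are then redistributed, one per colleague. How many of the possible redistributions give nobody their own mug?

133496

Let Aᵢ be the assignments in which colleague i gets their own mug. We want the size of the complement of A₁∪…∪A_9.
By inclusion–exclusion this is Σ_{j=0}^{9} (−1)^j C(9,j)·(9−j)!.
Computing: 362880 − 362880 + 181440 − 60480 + 15120 − 3024 + 504 − 72 + 9 − 1 = 133496.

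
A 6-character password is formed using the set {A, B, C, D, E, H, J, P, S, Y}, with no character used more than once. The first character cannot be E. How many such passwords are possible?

136080

The first character has 10−1 = 9 choices (anything except E).
The remaining 5 characters are filled from the other 9 symbols without repetition: 9 × 8 × 7 × 6 × 5 = 15120.
Total: 9 × 15120 = 136080.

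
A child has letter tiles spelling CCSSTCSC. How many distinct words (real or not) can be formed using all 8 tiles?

280

CCSSTCSC has 8 letters with C appearing 4 times and S appearing 3 times.
The number of distinct arrangements is 8!/(4!·3!) = 40320/144 = 280.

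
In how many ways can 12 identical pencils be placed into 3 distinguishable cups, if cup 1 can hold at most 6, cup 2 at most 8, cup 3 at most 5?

By stars and bars, unrestricted non-negative solutions to x_1+…+x_3 = 12 number C(12+2,2) = 91.
Subtract solutions that violate a single cap (substitute x_i' = x_i − (cap_i+1)): x_1 ≥ 7 gives C(7,2) = 21; x_2 ≥ 9 gives C(5,2) = 10; x_3 ≥ 6 gives C(8,2) = 28. Together 59.
No two caps can be exceeded simultaneously, so the pair terms are all 0.
By inclusion–exclusion the count is 91 − 59 + 0 = 32.

32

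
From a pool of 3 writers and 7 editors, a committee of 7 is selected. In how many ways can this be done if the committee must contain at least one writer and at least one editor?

Total 7-person selections from all 10: C(10,7) = 120.
Selections missing a whole group: no writers → C(7,7) = 1; no editors → C(3,7) = 0.
Both groups omitted at once is impossible, so 120 − 1 = 119.

119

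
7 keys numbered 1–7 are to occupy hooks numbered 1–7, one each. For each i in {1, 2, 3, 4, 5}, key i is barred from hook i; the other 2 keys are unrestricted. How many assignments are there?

2428

Let Aᵢ (for 1 ≤ i ≤ 5) be the placements that put key i in its forbidden hook. Any j of these fix j positions, leaving (7−j)! ways to fill the rest, and there are C(5,j) ways to pick which j.
By inclusion–exclusion, the number of valid placements is Σ_{j=0}^{5} (−1)^j C(5,j)·(7−j)!.
Computing: 5040 − 3600 + 1200 − 240 + 30 − 2 = 2428.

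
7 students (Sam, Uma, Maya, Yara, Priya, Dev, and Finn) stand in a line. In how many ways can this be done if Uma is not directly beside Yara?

3600

There are 7! = 5040 arrangements in all. If Uma and Yara are adjacent, merging them into one block gives 2·(6)! = 1440 arrangements.
So 5040 − 1440 = 3600 arrangements keep them apart.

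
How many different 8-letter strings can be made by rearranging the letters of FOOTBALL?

10080

Letter multiplicities in FOOTBALL: A×1, B×1, F×1, L×2, O×2, T×1.
Dividing 8! = 40320 by 2!·2! = 4 for the repeated letters gives 10080.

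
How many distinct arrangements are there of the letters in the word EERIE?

20

The 5 letters of EERIE have repeats: E appearing 3 times.
Dividing 5! = 120 by 3! = 6 for the repeated letters gives 20.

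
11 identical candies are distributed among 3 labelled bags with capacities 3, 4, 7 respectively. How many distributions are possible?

10

By stars and bars, unrestricted non-negative solutions to x_1+…+x_3 = 11 number C(11+2,2) = 78.
Subtract solutions that violate a single cap (substitute x_i' = x_i − (cap_i+1)): x_1 ≥ 4 gives C(9,2) = 36; x_2 ≥ 5 gives C(8,2) = 28; x_3 ≥ 8 gives C(5,2) = 10. Together 74.
Add back pairs where two caps are both exceeded: 6 + 0 + 0 = 6.
By inclusion–exclusion the count is 78 − 74 + 6 = 10.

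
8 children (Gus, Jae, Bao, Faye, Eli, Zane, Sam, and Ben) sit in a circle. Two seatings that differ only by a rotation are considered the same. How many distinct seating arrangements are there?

Fix one person's seat to break rotational symmetry; the remaining 7 people can be arranged in (7)! = 5040 ways.

5040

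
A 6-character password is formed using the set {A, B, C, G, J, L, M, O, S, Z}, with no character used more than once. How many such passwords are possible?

Choose and order 6 of the 10 symbols: the first character has 10 options, the next 9, and so on down to 5.
10 × 9 × 8 × 7 × 6 × 5 = 151200.

151200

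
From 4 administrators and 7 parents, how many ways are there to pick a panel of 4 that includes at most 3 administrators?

329

Split by how many administrators are chosen (0 through 3).
Sum: C(4,0)·C(7,4) + C(4,1)·C(7,3) + C(4,2)·C(7,2) + C(4,3)·C(7,1) = 35 + 140 + 126 + 28 = 329.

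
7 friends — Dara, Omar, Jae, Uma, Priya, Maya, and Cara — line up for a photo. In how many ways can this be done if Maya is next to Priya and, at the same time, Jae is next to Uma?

480

Treat {Maya,Priya} as one block (2 orders) and {Jae,Uma} as another (2 orders).
That leaves 5 units to arrange: 2 × 2 × 5! = 4 × 120 = 480.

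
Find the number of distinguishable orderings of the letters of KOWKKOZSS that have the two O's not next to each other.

There are 9!/(3!·2!·2!) = 15120 arrangements of KOWKKOZSS in total.
If the two O's are adjacent, glue them into one block, leaving 8 items to arrange: (8)!/(3!·2!) = 3360 ways.
Subtracting, 15120 − 3360 = 11760 arrangements keep the O's apart.

11760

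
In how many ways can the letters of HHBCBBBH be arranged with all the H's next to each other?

Treat the 3 copies of H as a single block. The multiset to arrange is then {HHH, B, B, B, B, C}, 6 items in all.
That gives (6)!/(4!) = 30 arrangements.

30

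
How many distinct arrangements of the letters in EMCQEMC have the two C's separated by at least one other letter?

There are 7!/(2!·2!·2!) = 630 arrangements of EMCQEMC in total.
If the two C's are adjacent, glue them into one block, leaving 6 items to arrange: (6)!/(2!·2!) = 180 ways.
Subtracting, 630 − 180 = 450 arrangements keep the C's apart.

450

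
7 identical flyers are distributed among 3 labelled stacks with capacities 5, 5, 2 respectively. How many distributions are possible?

15

Without the upper bounds there are C(9,2) = 36 ways to split 7 among 3 stacks.
Subtract solutions that violate a single cap (substitute x_i' = x_i − (cap_i+1)): x_1 ≥ 6 gives C(3,2) = 3; x_2 ≥ 6 gives C(3,2) = 3; x_3 ≥ 3 gives C(6,2) = 15. Together 21.
No two caps can be exceeded simultaneously, so the pair terms are all 0.
By inclusion–exclusion the count is 36 − 21 + 0 = 15.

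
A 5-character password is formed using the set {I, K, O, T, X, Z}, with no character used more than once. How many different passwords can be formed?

720

With no repetition, fill the 5 characters in order: 6 choices, then 5, down to 2.
That product is 6 × 5 × 4 × 3 × 2 = 720.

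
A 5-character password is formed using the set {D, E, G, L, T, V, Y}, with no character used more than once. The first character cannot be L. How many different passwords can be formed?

The first character has 7−1 = 6 choices (anything except L).
The remaining 4 characters are filled from the other 6 symbols without repetition: 6 × 5 × 4 × 3 = 360.
Total: 6 × 360 = 2160.

2160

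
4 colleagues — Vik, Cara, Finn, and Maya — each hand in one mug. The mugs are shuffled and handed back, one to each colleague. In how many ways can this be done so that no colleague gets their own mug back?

This is the derangement count D_4: permutations of 4 items with no fixed point.
By inclusion–exclusion this is Σ_{j=0}^{4} (−1)^j C(4,j)·(4−j)!.
Computing: 24 − 24 + 12 − 4 + 1 = 9.

9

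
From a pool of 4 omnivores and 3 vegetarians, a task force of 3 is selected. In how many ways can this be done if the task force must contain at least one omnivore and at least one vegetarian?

Total 3-person selections from all 7: C(7,3) = 35.
Selections missing a whole group: no omnivores → C(3,3) = 1; no vegetarians → C(4,3) = 4.
Both groups omitted at once is impossible, so 35 − 5 = 30.

30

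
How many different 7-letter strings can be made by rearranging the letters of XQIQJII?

420

Letter multiplicities in XQIQJII: I×3, J×1, Q×2, X×1.
The number of distinct arrangements is 7!/(3!·2!) = 5040/12 = 420.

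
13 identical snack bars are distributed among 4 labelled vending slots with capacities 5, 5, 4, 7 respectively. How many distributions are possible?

124

By stars and bars, unrestricted non-negative solutions to x_1+…+x_4 = 13 number C(13+3,3) = 560.
Subtract solutions that violate a single cap (substitute x_i' = x_i − (cap_i+1)): x_1 ≥ 6 gives C(10,3) = 120; x_2 ≥ 6 gives C(10,3) = 120; x_3 ≥ 5 gives C(11,3) = 165; x_4 ≥ 8 gives C(8,3) = 56. Together 461.
Add back pairs where two caps are both exceeded: 4 + 10 + 0 + 10 + 0 + 1 = 25.
By inclusion–exclusion the count is 560 − 461 + 25 = 124.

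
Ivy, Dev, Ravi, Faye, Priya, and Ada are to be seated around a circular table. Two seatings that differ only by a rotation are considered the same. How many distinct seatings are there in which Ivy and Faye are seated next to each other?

Glue Ivy and Faye into a block (2 internal orders). Seating 5 units around a circle gives (4)! arrangements.
So 2 × (4)! = 2 × 24 = 48.

48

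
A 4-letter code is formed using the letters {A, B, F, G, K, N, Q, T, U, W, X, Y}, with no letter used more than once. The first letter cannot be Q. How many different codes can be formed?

The first letter has 12−1 = 11 choices (anything except Q).
The remaining 3 letters are filled from the other 11 symbols without repetition: 11 × 10 × 9 = 990.
Total: 11 × 990 = 10890.

10890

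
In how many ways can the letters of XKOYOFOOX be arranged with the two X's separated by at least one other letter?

5880

There are 9!/(4!·2!) = 7560 arrangements of XKOYOFOOX in total.
If the two X's are adjacent, glue them into one block, leaving 8 items to arrange: (8)!/(4!) = 1680 ways.
Subtracting, 7560 − 1680 = 5880 arrangements keep the X's apart.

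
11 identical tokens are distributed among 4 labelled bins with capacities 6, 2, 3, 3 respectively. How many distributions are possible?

19

By stars and bars, unrestricted non-negative solutions to x_1+…+x_4 = 11 number C(11+3,3) = 364.
Subtract solutions that violate a single cap (substitute x_i' = x_i − (cap_i+1)): x_1 ≥ 7 gives C(7,3) = 35; x_2 ≥ 3 gives C(11,3) = 165; x_3 ≥ 4 gives C(10,3) = 120; x_4 ≥ 4 gives C(10,3) = 120. Together 440.
Add back pairs where two caps are both exceeded: 4 + 1 + 1 + 35 + 35 + 20 = 96.
Subtract triples: 0 + 0 + 0 + 1 = 1.
By inclusion–exclusion the count is 364 − 440 + 96 − 1 = 19.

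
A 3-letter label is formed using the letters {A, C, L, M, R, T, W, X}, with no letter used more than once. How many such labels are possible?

336

Choose and order 3 of the 8 symbols: the first letter has 8 options, the next 7, then 6.
8 × 7 × 6 = 336.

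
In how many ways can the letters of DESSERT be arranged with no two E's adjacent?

Total arrangements of DESSERT: 7!/(2!·2!) = 1260.
If the two E's are adjacent, glue them into one block, leaving 6 items to arrange: (6)!/(2!) = 360 ways.
Subtracting, 1260 − 360 = 900 arrangements keep the E's apart.

900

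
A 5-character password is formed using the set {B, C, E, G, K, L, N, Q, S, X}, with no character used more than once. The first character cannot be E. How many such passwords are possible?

27216

The first character has 10−1 = 9 choices (anything except E).
The remaining 4 characters are filled from the other 9 symbols without repetition: 9 × 8 × 7 × 6 = 3024.
Total: 9 × 3024 = 27216.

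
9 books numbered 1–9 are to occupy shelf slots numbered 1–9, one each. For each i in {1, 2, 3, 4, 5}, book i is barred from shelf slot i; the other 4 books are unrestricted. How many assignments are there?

205056

Let Aᵢ (for 1 ≤ i ≤ 5) be the placements that put book i in its forbidden shelf slot. Any j of these fix j positions, leaving (9−j)! ways to fill the rest, and there are C(5,j) ways to pick which j.
By inclusion–exclusion, the number of valid placements is Σ_{j=0}^{5} (−1)^j C(5,j)·(9−j)!.
Computing: 362880 − 201600 + 50400 − 7200 + 600 − 24 = 205056.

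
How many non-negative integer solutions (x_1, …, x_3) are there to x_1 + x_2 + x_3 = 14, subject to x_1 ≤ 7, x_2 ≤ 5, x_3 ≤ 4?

6

By stars and bars, unrestricted non-negative solutions to x_1+…+x_3 = 14 number C(14+2,2) = 120.
Subtract solutions that violate a single cap (substitute x_i' = x_i − (cap_i+1)): x_1 ≥ 8 gives C(8,2) = 28; x_2 ≥ 6 gives C(10,2) = 45; x_3 ≥ 5 gives C(11,2) = 55. Together 128.
Add back pairs where two caps are both exceeded: 1 + 3 + 10 = 14.
By inclusion–exclusion the count is 120 − 128 + 14 = 6.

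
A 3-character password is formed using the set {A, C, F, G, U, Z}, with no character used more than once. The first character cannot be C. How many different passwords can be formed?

100

The first character has 6−1 = 5 choices (anything except C).
The remaining 2 characters are filled from the other 5 symbols without repetition: 5 × 4 = 20.
Total: 5 × 20 = 100.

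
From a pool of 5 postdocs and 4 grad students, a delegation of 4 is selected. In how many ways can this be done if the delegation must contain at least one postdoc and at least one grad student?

Unrestricted: C(9,4) = 126 ways to pick any 4 of the 9.
Subtract selections that omit an entire group: no postdocs → C(4,4) = 1; no grad students → C(5,4) = 5.
Both groups omitted at once is impossible, so 126 − 6 = 120.

120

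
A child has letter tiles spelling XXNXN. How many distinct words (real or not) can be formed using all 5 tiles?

Letter multiplicities in XXNXN: N×2, X×3.
So there are 5! / (3!·2!) = 10 distinguishable arrangements.

10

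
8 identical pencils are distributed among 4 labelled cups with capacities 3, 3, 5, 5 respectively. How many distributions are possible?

By stars and bars, unrestricted non-negative solutions to x_1+…+x_4 = 8 number C(8+3,3) = 165.
Subtract solutions that violate a single cap (substitute x_i' = x_i − (cap_i+1)): x_1 ≥ 4 gives C(7,3) = 35; x_2 ≥ 4 gives C(7,3) = 35; x_3 ≥ 6 gives C(5,3) = 10; x_4 ≥ 6 gives C(5,3) = 10. Together 90.
Add back pairs where two caps are both exceeded: 1 + 0 + 0 + 0 + 0 + 0 = 1.
By inclusion–exclusion the count is 165 − 90 + 1 = 76.

76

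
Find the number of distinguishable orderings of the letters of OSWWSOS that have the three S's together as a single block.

Treat the 3 copies of S as a single block. The multiset to arrange is then {SSS, O, O, W, W}, 5 items in all.
That gives (5)!/(2!·2!) = 30 arrangements.

30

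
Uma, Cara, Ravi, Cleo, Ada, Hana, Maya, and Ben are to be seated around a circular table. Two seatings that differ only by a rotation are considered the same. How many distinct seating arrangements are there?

5040

Seat Uma anywhere (absorbing the rotational symmetry), then permute the other 7: (7)! = 5040.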